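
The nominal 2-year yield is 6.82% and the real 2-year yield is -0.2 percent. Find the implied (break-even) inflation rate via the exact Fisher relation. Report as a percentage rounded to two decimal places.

7.03%

(1 + π) = (1 + i)/(1 + r) = 1.06820 / 0.99800 = 1.070341
Break-even inflation = 1.070341 − 1 → 7.03%.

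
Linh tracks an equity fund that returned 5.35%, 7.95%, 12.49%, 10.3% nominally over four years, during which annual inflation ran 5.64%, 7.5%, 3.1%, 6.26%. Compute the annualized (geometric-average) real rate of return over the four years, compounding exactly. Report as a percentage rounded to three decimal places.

Compound the nominal returns: 1.0535 × 1.0795 × 1.1249 × 1.1030 = 1.41106369.
Compound inflation: 1.0564 × 1.0750 × 1.0310 × 1.0626 = 1.24412877.
Deflate: 1.41106369 / 1.24412877 = 1.13417817.
Annualized real rate = 1.13417817^(1/4) − 1 = 3.1978% → 3.198%.

3.198%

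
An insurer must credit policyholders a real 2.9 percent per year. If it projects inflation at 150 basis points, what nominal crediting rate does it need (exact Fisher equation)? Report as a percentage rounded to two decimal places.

4.44%

(1 + i) = (1 + r)(1 + π) = 1.02900 × 1.01500 = 1.044435
i = 1.044435 − 1, so the required nominal rate is 4.44%.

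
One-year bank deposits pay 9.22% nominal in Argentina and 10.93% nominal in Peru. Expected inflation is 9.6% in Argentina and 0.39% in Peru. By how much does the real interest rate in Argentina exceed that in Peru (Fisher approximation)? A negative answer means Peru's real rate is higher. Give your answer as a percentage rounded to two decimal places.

Argentina: 9.22% − 9.6% = -0.380%
Peru: 10.93% − 0.39% = 10.540%
Differential = -10.920% → -10.92%.

-10.92%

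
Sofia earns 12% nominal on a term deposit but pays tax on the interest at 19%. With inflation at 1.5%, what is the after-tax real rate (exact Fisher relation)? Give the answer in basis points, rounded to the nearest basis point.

810 basis points

After-tax nominal return = 12% × (1 − 0.19) = 9.7200%.
1 + r = 1.09720 / 1.01500 = 1.080985
After-tax real rate = 1.080985 − 1 → 810 basis points.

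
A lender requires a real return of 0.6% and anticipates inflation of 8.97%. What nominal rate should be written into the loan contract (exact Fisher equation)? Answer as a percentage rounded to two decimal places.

(1 + i) = (1 + r)(1 + π) = 1.00600 × 1.08970 = 1.0962382
i = 1.0962382 − 1, so the required nominal rate is 9.62%.

9.62%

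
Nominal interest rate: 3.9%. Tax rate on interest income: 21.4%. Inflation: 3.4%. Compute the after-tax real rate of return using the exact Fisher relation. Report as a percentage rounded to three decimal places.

After-tax nominal return = 3.9% × (1 − 0.214) = 3.0654%.
1 + r = 1.030654 / 1.03400 = 0.996764
After-tax real rate = 0.996764 − 1 → -0.324%.

-0.324%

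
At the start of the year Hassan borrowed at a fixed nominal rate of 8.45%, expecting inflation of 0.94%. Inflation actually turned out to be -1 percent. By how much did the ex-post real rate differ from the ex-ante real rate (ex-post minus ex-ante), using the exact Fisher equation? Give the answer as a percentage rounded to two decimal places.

Ex-ante: (1 + 0.0845)/(1 + 0.0094) − 1 = 7.4401%
Ex-post: (1 + 0.0845)/(1 − 0.0100) − 1 = 9.5455%
Difference (ex-post − ex-ante) = 2.1054% → 2.11%.

2.11%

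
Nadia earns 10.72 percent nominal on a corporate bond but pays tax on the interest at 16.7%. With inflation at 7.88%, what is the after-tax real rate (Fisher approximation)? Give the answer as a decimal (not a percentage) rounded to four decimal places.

After-tax nominal return = 10.72% × (1 − 0.167) = 8.92976%.
r ≈ 8.92976% − 7.88% → 0.0105.

0.0105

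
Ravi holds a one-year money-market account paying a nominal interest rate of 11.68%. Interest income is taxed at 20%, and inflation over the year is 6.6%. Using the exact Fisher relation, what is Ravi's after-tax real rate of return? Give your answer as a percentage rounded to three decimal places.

After-tax nominal return = 11.68% × (1 − 0.2) = 9.3440%.
1 + r = 1.09344 / 1.06600 = 1.025741
After-tax real rate = 1.025741 − 1 → 2.574%.

2.574%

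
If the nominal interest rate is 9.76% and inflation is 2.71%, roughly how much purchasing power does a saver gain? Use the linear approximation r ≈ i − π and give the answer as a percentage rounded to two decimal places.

7.05%

r ≈ i − π = 9.76% − 2.71% = 7.05%.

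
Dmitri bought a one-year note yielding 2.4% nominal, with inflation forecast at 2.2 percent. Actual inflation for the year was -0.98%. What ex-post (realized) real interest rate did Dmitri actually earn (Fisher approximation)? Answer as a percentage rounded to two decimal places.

Ex-post: 2.4% − (-0.98%) = 3.380%
So the realized real rate is 3.38%.

3.38%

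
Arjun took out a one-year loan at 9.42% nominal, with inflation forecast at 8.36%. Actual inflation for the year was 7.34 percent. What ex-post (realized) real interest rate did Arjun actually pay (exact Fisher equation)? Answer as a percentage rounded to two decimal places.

1.94%

Ex-post: (1 + 0.0942)/(1 + 0.0734) − 1 = 1.9378%
So the realized real rate is 1.94%.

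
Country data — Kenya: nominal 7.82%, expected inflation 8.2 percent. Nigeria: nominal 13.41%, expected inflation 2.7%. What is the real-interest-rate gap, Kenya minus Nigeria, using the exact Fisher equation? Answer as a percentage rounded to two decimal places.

-10.78%

Kenya: (1 + 0.0782)/(1 + 0.0820) − 1 = -0.3512%
Nigeria: (1 + 0.1341)/(1 + 0.0270) − 1 = 10.4284%
Differential = -0.3512% − 10.4284% = -10.7796% → -10.78%.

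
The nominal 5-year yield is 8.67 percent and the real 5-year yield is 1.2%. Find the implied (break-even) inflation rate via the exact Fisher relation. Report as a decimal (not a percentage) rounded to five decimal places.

0.07381

(1 + π) = (1 + i)/(1 + r) = 1.08670 / 1.01200 = 1.073814
Break-even inflation = 1.073814 − 1 → 0.07381.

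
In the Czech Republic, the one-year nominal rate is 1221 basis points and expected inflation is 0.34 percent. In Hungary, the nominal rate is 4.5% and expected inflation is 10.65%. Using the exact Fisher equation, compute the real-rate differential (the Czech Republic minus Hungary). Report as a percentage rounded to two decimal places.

The Czech Republic: (1 + 0.1221)/(1 + 0.0034) − 1 = 11.8298%
Hungary: (1 + 0.0450)/(1 + 0.1065) − 1 = -5.5581%
Differential = 11.8298% − (-5.5581%) = 17.3878% → 17.39%.

17.39%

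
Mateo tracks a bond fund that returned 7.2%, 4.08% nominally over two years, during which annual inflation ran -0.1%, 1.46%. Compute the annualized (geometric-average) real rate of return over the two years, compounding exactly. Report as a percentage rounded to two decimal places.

Compound the nominal returns: 1.0720 × 1.0408 = 1.11573760.
Compound inflation: 0.9990 × 1.0146 = 1.01358540.
Deflate: 1.11573760 / 1.01358540 = 1.10078302.
Annualized real rate = 1.10078302^(1/2) − 1 = 4.9182% → 4.92%.

4.92%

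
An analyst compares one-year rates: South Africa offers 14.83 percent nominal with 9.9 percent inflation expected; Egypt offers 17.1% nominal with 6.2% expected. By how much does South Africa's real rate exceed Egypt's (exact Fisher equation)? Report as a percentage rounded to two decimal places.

-5.78%

South Africa: (1 + 0.1483)/(1 + 0.0990) − 1 = 4.4859%
Egypt: (1 + 0.1710)/(1 + 0.0620) − 1 = 10.2637%
Differential = 4.4859% − 10.2637% = -5.7778% → -5.78%.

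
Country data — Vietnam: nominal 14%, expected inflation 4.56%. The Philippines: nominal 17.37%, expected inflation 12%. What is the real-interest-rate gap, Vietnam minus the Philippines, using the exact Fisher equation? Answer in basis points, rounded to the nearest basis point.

Vietnam: (1 + 0.1400)/(1 + 0.0456) − 1 = 9.0283%
The Philippines: (1 + 0.1737)/(1 + 0.1200) − 1 = 4.7946%
Differential = 9.0283% − 4.7946% = 4.2337% → 423 basis points.

423 basis points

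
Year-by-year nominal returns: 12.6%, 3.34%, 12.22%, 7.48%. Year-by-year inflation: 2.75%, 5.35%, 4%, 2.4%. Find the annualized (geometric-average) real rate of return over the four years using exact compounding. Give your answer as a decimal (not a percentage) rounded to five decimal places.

0.05042

Compound the nominal returns: 1.1260 × 1.0334 × 1.1222 × 1.0748 = 1.40347529.
Compound inflation: 1.0275 × 1.0535 × 1.0400 × 1.0240 = 1.15278858.
Deflate: 1.40347529 / 1.15278858 = 1.21746113.
Annualized real rate = 1.21746113^(1/4) − 1 = 5.0422% → 0.05042.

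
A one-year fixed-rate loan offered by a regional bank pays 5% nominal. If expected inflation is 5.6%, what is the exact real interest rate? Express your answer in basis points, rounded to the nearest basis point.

-57 basis points

By the Fisher equation, 1 + r = (1 + i)/(1 + π).
1 + r = 1.05000 / 1.05600 = 0.994318
r = 0.994318 − 1 = -0.5682%, i.e. -57 basis points.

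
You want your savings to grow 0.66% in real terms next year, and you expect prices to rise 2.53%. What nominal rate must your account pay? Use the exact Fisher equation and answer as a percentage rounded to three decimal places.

3.207%

(1 + i) = (1 + r)(1 + π) = 1.00660 × 1.02530 = 1.03206698
i = 1.03206698 − 1, so the required nominal rate is 3.207%.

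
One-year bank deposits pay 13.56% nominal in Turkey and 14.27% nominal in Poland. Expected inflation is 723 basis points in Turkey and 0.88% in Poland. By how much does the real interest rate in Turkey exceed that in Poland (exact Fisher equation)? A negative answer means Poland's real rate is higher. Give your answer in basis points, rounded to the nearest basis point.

Turkey: (1 + 0.1356)/(1 + 0.0723) − 1 = 5.9032%
Poland: (1 + 0.1427)/(1 + 0.0088) − 1 = 13.2732%
Differential = 5.9032% − 13.2732% = -7.3700% → -737 basis points.

-737 basis points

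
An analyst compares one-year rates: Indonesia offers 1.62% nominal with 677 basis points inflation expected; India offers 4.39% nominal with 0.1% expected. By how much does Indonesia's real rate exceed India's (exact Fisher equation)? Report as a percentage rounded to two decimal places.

Indonesia: (1 + 0.0162)/(1 + 0.0677) − 1 = -4.8235%
India: (1 + 0.0439)/(1 + 0.0010) − 1 = 4.2857%
Differential = -4.8235% − 4.2857% = -9.1092% → -9.11%.

-9.11%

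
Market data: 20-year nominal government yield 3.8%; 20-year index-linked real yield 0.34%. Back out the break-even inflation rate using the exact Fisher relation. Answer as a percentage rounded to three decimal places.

3.448%

(1 + π) = (1 + i)/(1 + r) = 1.03800 / 1.00340 = 1.034483
Break-even inflation = 1.034483 − 1 → 3.448%.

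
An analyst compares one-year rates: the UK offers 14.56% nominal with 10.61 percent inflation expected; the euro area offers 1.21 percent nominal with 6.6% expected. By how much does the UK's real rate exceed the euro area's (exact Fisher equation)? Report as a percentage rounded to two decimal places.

The UK: (1 + 0.1456)/(1 + 0.1061) − 1 = 3.5711%
The euro area: (1 + 0.0121)/(1 + 0.0660) − 1 = -5.0563%
Differential = 3.5711% − (-5.0563%) = 8.6274% → 8.63%.

8.63%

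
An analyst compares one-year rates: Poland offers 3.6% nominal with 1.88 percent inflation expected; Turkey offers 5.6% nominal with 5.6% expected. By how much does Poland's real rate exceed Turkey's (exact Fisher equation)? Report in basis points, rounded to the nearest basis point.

169 basis points

Poland: (1 + 0.0360)/(1 + 0.0188) − 1 = 1.6883%
Turkey: (1 + 0.0560)/(1 + 0.0560) − 1 = 0.0000%
Differential = 1.6883% − 0.0000% = 1.6883% → 169 basis points.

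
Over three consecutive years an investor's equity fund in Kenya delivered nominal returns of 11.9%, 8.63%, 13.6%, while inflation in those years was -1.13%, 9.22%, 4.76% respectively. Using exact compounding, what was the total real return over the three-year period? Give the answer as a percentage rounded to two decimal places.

22.07%

Compound the nominal returns: 1.1190 × 1.0863 × 1.1360 = 1.380887.
Compound inflation: 0.9887 × 1.0922 × 1.0476 = 1.131259.
Deflate: 1.380887 / 1.131259 = 1.220664.
Total real return = 1.220664 − 1 → 22.07%.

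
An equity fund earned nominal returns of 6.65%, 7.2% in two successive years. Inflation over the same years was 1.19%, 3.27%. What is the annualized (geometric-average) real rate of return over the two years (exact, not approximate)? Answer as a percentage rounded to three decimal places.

4.598%

Nominal growth factor = 1.0665 × 1.0720 = 1.14328800
Price-level growth factor = 1.0119 × 1.0327 = 1.04498913
Real growth factor = 1.14328800 / 1.04498913 = 1.09406688
Annualized real rate = 1.09406688^(1/2) − 1 = 4.5977% → 4.598%.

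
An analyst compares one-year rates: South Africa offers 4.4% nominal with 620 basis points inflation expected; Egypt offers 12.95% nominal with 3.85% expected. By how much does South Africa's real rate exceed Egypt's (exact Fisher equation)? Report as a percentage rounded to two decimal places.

South Africa: (1 + 0.0440)/(1 + 0.0620) − 1 = -1.6949%
Egypt: (1 + 0.1295)/(1 + 0.0385) − 1 = 8.7626%
Differential = -1.6949% − 8.7626% = -10.4576% → -10.46%.

-10.46%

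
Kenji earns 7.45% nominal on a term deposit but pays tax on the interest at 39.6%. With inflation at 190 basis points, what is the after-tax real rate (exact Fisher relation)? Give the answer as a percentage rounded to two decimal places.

After-tax nominal return = 7.45% × (1 − 0.396) = 4.4998%.
1 + r = 1.044998 / 1.01900 = 1.025513
After-tax real rate = 1.025513 − 1 → 2.55%.

2.55%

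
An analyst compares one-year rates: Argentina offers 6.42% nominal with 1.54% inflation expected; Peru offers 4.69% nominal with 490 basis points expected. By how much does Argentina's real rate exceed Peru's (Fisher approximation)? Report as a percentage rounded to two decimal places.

Argentina: 6.42% − 1.54% = 4.880%
Peru: 4.69% − 4.9% = -0.210%
Differential = 5.090% → 5.09%.

5.09%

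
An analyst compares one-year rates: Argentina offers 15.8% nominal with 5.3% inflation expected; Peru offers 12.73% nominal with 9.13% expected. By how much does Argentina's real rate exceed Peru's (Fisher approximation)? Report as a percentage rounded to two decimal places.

Argentina: 15.8% − 5.3% = 10.500%
Peru: 12.73% − 9.13% = 3.600%
Differential = 6.900% → 6.90%.

6.90%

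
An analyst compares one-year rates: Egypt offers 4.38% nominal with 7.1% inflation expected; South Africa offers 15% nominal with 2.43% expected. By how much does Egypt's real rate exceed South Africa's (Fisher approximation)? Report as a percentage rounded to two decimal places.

Egypt: 4.38% − 7.1% = -2.720%
South Africa: 15% − 2.43% = 12.570%
Differential = -15.290% → -15.29%.

-15.29%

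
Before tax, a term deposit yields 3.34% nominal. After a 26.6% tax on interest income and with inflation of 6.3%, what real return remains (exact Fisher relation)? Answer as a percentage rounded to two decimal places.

After-tax nominal return = 3.34% × (1 − 0.266) = 2.45156%.
1 + r = 1.0245156 / 1.06300 = 0.963796
After-tax real rate = 0.963796 − 1 → -3.62%.

-3.62%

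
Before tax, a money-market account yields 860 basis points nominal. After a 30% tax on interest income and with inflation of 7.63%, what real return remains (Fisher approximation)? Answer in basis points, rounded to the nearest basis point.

After-tax nominal return = 8.6% × (1 − 0.3) = 6.0200%.
r ≈ 6.0200% − 7.63% → -161 basis points.

-161 basis points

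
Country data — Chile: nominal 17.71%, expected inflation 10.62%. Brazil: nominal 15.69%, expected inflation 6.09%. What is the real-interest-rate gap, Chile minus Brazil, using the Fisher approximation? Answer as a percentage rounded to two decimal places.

-2.51%

Chile: 17.71% − 10.62% = 7.090%
Brazil: 15.69% − 6.09% = 9.600%
Differential = -2.510% → -2.51%.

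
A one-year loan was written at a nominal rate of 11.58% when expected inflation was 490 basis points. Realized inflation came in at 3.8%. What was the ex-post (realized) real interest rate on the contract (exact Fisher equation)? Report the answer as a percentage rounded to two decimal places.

7.50%

Ex-post: (1 + 0.1158)/(1 + 0.0380) − 1 = 7.4952%
So the realized real rate is 7.50%.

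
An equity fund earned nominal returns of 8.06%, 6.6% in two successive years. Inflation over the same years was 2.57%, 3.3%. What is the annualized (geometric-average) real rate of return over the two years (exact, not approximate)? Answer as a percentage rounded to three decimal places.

Nominal growth factor = 1.0806 × 1.0660 = 1.15191960
Price-level growth factor = 1.0257 × 1.0330 = 1.05954810
Real growth factor = 1.15191960 / 1.05954810 = 1.08718009
Annualized real rate = 1.08718009^(1/2) − 1 = 4.2679% → 4.268%.

4.268%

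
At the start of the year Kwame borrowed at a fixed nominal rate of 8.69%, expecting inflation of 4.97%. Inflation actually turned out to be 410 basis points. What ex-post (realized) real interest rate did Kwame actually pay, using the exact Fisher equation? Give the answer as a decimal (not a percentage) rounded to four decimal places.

0.0441

Ex-post: (1 + 0.0869)/(1 + 0.0410) − 1 = 4.4092%
So the realized real rate is 0.0441.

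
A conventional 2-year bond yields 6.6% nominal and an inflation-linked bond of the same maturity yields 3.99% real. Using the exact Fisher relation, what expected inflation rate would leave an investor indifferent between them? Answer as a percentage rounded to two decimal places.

2.51%

(1 + π) = (1 + i)/(1 + r) = 1.06600 / 1.03990 = 1.025099
Break-even inflation = 1.025099 − 1 → 2.51%.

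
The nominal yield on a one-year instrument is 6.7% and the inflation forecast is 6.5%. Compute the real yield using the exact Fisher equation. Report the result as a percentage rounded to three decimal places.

By the Fisher relation, 1 + r = (1 + i)/(1 + π).
1 + r = 1.06700 / 1.06500 = 1.001878
r = 1.001878 − 1 = 0.1878%, i.e. 0.188%.

0.188%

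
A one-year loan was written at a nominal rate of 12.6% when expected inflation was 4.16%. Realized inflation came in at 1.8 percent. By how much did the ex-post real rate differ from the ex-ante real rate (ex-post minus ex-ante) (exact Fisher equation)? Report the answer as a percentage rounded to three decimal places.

2.506%

Ex-ante: (1 + 0.1260)/(1 + 0.0416) − 1 = 8.1029%
Ex-post: (1 + 0.1260)/(1 + 0.0180) − 1 = 10.6090%
Difference (ex-post − ex-ante) = 2.5061% → 2.506%.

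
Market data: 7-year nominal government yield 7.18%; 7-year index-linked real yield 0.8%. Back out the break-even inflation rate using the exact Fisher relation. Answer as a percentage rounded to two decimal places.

(1 + π) = (1 + i)/(1 + r) = 1.07180 / 1.00800 = 1.063294
Break-even inflation = 1.063294 − 1 → 6.33%.

6.33%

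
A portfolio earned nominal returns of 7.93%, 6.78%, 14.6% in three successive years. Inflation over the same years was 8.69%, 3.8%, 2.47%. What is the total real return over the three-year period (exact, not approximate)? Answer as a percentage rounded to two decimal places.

14.24%

Nominal growth factor = 1.0793 × 1.0678 × 1.1460 = 1.320738
Price-level growth factor = 1.0869 × 1.0380 × 1.0247 = 1.156069
Real growth factor = 1.320738 / 1.156069 = 1.142439
Total real return = 1.142439 − 1 → 14.24%.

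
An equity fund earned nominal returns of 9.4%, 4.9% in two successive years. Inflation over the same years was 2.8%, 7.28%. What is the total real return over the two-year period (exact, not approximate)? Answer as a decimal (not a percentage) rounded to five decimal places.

0.04059

Compound the nominal returns: 1.0940 × 1.0490 = 1.147606.
Compound inflation: 1.0280 × 1.0728 = 1.102838.
Deflate: 1.147606 / 1.102838 = 1.040593.
Total real return = 1.040593 − 1 → 0.04059.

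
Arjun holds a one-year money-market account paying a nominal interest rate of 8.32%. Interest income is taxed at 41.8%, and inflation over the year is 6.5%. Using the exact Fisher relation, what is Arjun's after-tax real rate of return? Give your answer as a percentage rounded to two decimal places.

-1.56%

After-tax nominal return = 8.32% × (1 − 0.418) = 4.84224%.
1 + r = 1.0484224 / 1.06500 = 0.984434
After-tax real rate = 0.984434 − 1 → -1.56%.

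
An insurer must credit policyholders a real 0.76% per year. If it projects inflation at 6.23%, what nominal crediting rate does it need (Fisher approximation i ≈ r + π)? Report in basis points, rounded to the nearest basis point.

i ≈ r + π = 0.76% + 6.23% = 699 basis points.

699 basis points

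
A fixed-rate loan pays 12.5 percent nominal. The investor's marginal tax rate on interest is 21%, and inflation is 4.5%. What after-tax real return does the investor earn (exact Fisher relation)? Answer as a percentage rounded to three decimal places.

After-tax nominal return = 12.5% × (1 − 0.21) = 9.8750%.
1 + r = 1.09875 / 1.04500 = 1.0514354
After-tax real rate = 1.0514354 − 1 → 5.144%.

5.144%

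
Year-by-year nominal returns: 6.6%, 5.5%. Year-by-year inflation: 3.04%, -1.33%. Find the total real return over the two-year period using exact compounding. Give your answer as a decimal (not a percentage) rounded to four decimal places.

Compound the nominal returns: 1.0660 × 1.0550 = 1.124630.
Compound inflation: 1.0304 × 0.9867 = 1.016696.
Deflate: 1.124630 / 1.016696 = 1.106162.
Total real return = 1.106162 − 1 → 0.1062.

0.1062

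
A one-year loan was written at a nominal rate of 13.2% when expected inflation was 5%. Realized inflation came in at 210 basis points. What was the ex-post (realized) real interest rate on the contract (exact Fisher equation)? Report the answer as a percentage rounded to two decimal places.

Ex-post: (1 + 0.1320)/(1 + 0.0210) − 1 = 10.8717%
So the realized real rate is 10.87%.

10.87%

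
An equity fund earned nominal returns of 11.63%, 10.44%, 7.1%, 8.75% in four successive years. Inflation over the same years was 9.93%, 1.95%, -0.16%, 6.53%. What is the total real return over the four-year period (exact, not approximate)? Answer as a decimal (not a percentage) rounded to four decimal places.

0.2046

Compound the nominal returns: 1.1163 × 1.1044 × 1.0710 × 1.0875 = 1.435906.
Compound inflation: 1.0993 × 1.0195 × 0.9984 × 1.0653 = 1.192010.
Deflate: 1.435906 / 1.192010 = 1.204609.
Total real return = 1.204609 − 1 → 0.2046.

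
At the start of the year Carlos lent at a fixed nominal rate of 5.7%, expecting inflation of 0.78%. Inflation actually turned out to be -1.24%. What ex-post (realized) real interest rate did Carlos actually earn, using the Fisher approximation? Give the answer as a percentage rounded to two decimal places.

6.94%

Ex-post: 5.7% − (-1.24%) = 6.940%
So the realized real rate is 6.94%.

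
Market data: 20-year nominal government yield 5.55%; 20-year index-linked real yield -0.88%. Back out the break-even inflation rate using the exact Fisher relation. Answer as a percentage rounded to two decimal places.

6.49%

(1 + π) = (1 + i)/(1 + r) = 1.05550 / 0.99120 = 1.064871
Break-even inflation = 1.064871 − 1 → 6.49%.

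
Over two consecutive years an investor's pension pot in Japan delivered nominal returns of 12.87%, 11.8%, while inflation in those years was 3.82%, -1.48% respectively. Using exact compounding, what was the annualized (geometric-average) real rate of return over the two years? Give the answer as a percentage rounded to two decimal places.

Compound the nominal returns: 1.1287 × 1.1180 = 1.26188660.
Compound inflation: 1.0382 × 0.9852 = 1.02283464.
Deflate: 1.26188660 / 1.02283464 = 1.23371516.
Annualized real rate = 1.23371516^(1/2) − 1 = 11.0727% → 11.07%.

11.07%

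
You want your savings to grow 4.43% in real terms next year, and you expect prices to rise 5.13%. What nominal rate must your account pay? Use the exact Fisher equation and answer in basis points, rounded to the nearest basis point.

979 basis points

(1 + i) = (1 + r)(1 + π) = 1.04430 × 1.05130 = 1.09787259
i = 1.09787259 − 1, so the required nominal rate is 979 basis points.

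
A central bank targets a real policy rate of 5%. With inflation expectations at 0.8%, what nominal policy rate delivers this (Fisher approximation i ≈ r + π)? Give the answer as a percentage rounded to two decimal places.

i ≈ r + π = 5% + 0.8% = 5.80%.

5.80%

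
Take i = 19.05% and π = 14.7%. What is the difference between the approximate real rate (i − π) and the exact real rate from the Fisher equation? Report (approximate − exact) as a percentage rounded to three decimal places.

Approximate: r ≈ 19.050% − 14.700% = 4.3500%
Exact: (1 + 0.1905)/(1 + 0.1470) − 1 = 3.792502%
Error = 4.3500% − 3.792502% = 0.557498% → 0.557%.

0.557%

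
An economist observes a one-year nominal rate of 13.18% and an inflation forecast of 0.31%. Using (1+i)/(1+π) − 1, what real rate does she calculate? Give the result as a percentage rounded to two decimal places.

By the Fisher equation, 1 + r = (1 + i)/(1 + π).
1 + r = 1.13180 / 1.00310 = 1.128302
r = 1.128302 − 1 = 12.8302%, i.e. 12.83%.

12.83%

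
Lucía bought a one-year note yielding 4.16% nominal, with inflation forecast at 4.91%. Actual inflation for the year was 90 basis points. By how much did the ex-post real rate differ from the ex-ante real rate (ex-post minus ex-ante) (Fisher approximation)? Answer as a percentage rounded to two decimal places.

Ex-ante: 4.16% − 4.91% = -0.750%
Ex-post: 4.16% − 0.9% = 3.260%
Difference (ex-post − ex-ante) = 4.0100% → 4.01%.

4.01%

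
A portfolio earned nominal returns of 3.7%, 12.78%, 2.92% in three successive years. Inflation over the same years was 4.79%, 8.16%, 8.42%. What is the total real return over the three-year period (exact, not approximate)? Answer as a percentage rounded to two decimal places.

-2.05%

Compound the nominal returns: 1.0370 × 1.1278 × 1.0292 = 1.203679.
Compound inflation: 1.0479 × 1.0816 × 1.0842 = 1.228842.
Deflate: 1.203679 / 1.228842 = 0.979523.
Total real return = 0.979523 − 1 → -2.05%.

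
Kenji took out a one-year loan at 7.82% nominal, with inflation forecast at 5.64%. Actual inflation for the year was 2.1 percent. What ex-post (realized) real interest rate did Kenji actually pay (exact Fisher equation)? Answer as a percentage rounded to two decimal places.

5.60%

Ex-post: (1 + 0.0782)/(1 + 0.0210) − 1 = 5.6024%
So the realized real rate is 5.60%.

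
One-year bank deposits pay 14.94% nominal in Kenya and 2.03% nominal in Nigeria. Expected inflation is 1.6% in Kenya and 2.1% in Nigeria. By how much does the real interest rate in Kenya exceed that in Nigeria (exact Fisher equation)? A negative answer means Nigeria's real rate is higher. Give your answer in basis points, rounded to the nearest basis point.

1320 basis points

Kenya: (1 + 0.1494)/(1 + 0.0160) − 1 = 13.1299%
Nigeria: (1 + 0.0203)/(1 + 0.0210) − 1 = -0.0686%
Differential = 13.1299% − (-0.0686%) = 13.1985% → 1320 basis points.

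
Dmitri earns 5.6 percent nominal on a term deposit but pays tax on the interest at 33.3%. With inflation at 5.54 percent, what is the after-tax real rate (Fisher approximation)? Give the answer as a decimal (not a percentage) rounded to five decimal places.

After-tax nominal return = 5.6% × (1 − 0.333) = 3.7352%.
r ≈ 3.7352% − 5.54% → -0.01805.

-0.01805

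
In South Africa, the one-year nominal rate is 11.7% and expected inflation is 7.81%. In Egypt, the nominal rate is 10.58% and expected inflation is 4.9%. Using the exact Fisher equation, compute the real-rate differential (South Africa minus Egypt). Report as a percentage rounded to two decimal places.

-1.81%

South Africa: (1 + 0.1170)/(1 + 0.0781) − 1 = 3.6082%
Egypt: (1 + 0.1058)/(1 + 0.0490) − 1 = 5.4147%
Differential = 3.6082% − 5.4147% = -1.8065% → -1.81%.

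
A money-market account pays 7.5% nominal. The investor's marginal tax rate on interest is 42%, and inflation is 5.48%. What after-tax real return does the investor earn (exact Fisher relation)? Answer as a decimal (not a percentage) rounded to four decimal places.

After-tax nominal return = 7.5% × (1 − 0.42) = 4.3500%.
1 + r = 1.04350 / 1.05480 = 0.989287
After-tax real rate = 0.989287 − 1 → -0.0107.

-0.0107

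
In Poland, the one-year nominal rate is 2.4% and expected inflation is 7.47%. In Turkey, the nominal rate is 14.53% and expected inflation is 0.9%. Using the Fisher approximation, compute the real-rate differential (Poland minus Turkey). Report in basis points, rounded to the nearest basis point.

-1870 basis points

Poland: 2.4% − 7.47% = -5.070%
Turkey: 14.53% − 0.9% = 13.630%
Differential = -18.700% → -1870 basis points.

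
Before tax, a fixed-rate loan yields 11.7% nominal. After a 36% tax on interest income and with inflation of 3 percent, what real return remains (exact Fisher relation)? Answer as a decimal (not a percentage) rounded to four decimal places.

After-tax nominal return = 11.7% × (1 − 0.36) = 7.4880%.
1 + r = 1.07488 / 1.03000 = 1.043573
After-tax real rate = 1.043573 − 1 → 0.0436.

0.0436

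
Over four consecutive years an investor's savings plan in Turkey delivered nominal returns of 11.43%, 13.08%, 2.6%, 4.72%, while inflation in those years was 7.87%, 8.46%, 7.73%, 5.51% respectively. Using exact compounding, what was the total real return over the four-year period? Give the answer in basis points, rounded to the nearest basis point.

180 basis points

Compound the nominal returns: 1.1143 × 1.1308 × 1.0260 × 1.0472 = 1.353832.
Compound inflation: 1.0787 × 1.0846 × 1.0773 × 1.0551 = 1.329844.
Deflate: 1.353832 / 1.329844 = 1.018039.
Total real return = 1.018039 − 1 → 180 basis points.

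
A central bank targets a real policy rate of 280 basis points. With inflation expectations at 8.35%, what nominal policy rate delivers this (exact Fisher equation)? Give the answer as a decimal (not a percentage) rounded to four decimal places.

0.1138

(1 + i) = (1 + r)(1 + π) = 1.02800 × 1.08350 = 1.113838
i = 1.113838 − 1, so the required nominal rate is 0.1138.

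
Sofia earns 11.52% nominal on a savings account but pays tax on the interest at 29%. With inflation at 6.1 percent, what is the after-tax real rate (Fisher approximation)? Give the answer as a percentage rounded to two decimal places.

2.08%

After-tax nominal return = 11.52% × (1 − 0.29) = 8.1792%.
r ≈ 8.1792% − 6.1% → 2.08%.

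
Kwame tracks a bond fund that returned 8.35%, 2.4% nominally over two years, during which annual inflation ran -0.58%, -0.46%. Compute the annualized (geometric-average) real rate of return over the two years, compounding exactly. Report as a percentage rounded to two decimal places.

5.88%

Nominal growth factor = 1.0835 × 1.0240 = 1.10950400
Price-level growth factor = 0.9942 × 0.9954 = 0.98962668
Real growth factor = 1.10950400 / 0.98962668 = 1.12113388
Annualized real rate = 1.12113388^(1/2) − 1 = 5.8836% → 5.88%.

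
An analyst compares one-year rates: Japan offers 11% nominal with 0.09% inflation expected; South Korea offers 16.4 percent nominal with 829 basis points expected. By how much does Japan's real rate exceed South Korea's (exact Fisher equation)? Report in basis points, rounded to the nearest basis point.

341 basis points

Japan: (1 + 0.1100)/(1 + 0.0009) − 1 = 10.9002%
South Korea: (1 + 0.1640)/(1 + 0.0829) − 1 = 7.4891%
Differential = 10.9002% − 7.4891% = 3.4110% → 341 basis points.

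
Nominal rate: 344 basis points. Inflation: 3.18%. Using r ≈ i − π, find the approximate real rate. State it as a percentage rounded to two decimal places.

r ≈ i − π = 3.44% − 3.18% = 0.26%.

0.26%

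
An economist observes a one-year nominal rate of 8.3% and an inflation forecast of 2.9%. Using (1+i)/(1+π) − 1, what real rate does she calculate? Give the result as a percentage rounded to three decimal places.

By the Fisher identity, 1 + r = (1 + i)/(1 + π).
1 + r = 1.08300 / 1.02900 = 1.052478
r = 1.052478 − 1 = 5.2478%, i.e. 5.248%.

5.248%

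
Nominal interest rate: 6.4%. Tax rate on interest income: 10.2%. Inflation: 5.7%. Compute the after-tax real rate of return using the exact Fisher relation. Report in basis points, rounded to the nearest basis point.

4 basis points

After-tax nominal return = 6.4% × (1 − 0.102) = 5.7472%.
1 + r = 1.057472 / 1.05700 = 1.000447
After-tax real rate = 1.000447 − 1 → 4 basis points.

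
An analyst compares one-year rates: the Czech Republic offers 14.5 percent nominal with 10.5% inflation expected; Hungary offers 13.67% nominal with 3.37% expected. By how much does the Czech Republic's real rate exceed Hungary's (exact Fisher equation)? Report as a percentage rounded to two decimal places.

The Czech Republic: (1 + 0.1450)/(1 + 0.1050) − 1 = 3.6199%
Hungary: (1 + 0.1367)/(1 + 0.0337) − 1 = 9.9642%
Differential = 3.6199% − 9.9642% = -6.3443% → -6.34%.

-6.34%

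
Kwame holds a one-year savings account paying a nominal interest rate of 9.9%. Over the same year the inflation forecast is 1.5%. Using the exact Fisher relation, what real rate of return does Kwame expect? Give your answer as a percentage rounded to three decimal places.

8.276%

By the Fisher relation, 1 + r = (1 + i)/(1 + π).
1 + r = 1.09900 / 1.01500 = 1.082759
r = 1.082759 − 1 = 8.2759%, i.e. 8.276%.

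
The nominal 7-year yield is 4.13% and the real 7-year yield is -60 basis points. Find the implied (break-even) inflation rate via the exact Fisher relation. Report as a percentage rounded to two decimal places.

4.76%

(1 + π) = (1 + i)/(1 + r) = 1.04130 / 0.99400 = 1.047586
Break-even inflation = 1.047586 − 1 → 4.76%.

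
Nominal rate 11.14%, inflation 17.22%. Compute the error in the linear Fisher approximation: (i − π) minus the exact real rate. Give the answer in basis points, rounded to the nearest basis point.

Approximate: r ≈ 11.140% − 17.220% = -6.0800%
Exact: (1 + 0.1114)/(1 + 0.1722) − 1 = -5.1868%
Error = -6.0800% − (-5.1868%) = -0.8932% → -89 basis points.

-89 basis points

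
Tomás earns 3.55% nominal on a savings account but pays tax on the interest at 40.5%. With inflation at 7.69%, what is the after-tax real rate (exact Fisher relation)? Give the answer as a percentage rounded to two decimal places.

After-tax nominal return = 3.55% × (1 − 0.405) = 2.11225%.
1 + r = 1.0211225 / 1.07690 = 0.948205
After-tax real rate = 0.948205 − 1 → -5.18%.

-5.18%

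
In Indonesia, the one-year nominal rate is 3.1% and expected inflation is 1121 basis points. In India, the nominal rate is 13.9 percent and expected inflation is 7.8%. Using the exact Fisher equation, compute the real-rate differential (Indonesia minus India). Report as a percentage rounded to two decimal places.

Indonesia: (1 + 0.0310)/(1 + 0.1121) − 1 = -7.2925%
India: (1 + 0.1390)/(1 + 0.0780) − 1 = 5.6586%
Differential = -7.2925% − 5.6586% = -12.9511% → -12.95%.

-12.95%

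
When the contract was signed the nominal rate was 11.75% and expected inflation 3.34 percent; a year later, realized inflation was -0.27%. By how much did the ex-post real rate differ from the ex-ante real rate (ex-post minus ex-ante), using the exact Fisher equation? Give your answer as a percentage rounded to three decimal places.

Ex-ante: (1 + 0.1175)/(1 + 0.0334) − 1 = 8.1382%
Ex-post: (1 + 0.1175)/(1 − 0.0027) − 1 = 12.0525%
Difference (ex-post − ex-ante) = 3.9144% → 3.914%.

3.914%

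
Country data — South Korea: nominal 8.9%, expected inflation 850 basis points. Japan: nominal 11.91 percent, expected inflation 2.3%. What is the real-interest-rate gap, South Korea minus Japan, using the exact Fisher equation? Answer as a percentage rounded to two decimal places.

South Korea: (1 + 0.0890)/(1 + 0.0850) − 1 = 0.3687%
Japan: (1 + 0.1191)/(1 + 0.0230) − 1 = 9.3939%
Differential = 0.3687% − 9.3939% = -9.0253% → -9.03%.

-9.03%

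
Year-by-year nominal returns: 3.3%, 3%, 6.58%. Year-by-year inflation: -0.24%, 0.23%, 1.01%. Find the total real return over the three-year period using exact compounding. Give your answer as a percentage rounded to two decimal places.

Compound the nominal returns: 1.0330 × 1.0300 × 1.0658 = 1.134001.
Compound inflation: 0.9976 × 1.0023 × 1.0101 = 1.009993.
Deflate: 1.134001 / 1.009993 = 1.122780.
Total real return = 1.122780 − 1 → 12.28%.

12.28%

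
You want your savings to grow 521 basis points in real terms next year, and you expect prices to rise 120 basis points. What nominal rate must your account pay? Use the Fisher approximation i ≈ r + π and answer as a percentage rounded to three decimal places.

i ≈ r + π = 5.21% + 1.2% = 6.410%.

6.410%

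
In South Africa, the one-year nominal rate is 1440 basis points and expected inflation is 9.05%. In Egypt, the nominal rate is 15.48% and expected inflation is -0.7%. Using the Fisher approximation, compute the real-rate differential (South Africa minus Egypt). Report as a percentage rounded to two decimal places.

-10.83%

South Africa: 14.4% − 9.05% = 5.350%
Egypt: 15.48% − (-0.7%) = 16.180%
Differential = -10.830% → -10.83%.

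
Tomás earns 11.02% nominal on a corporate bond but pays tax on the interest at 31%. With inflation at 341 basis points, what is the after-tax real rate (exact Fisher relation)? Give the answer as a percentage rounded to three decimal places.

After-tax nominal return = 11.02% × (1 − 0.31) = 7.6038%.
1 + r = 1.076038 / 1.03410 = 1.0405551
After-tax real rate = 1.0405551 − 1 → 4.056%.

4.056%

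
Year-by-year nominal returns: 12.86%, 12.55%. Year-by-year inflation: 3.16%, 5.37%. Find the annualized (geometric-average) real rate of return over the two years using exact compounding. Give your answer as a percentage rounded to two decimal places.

Nominal growth factor = 1.1286 × 1.1255 = 1.27023930
Price-level growth factor = 1.0316 × 1.0537 = 1.08699692
Real growth factor = 1.27023930 / 1.08699692 = 1.16857672
Annualized real rate = 1.16857672^(1/2) − 1 = 8.1007% → 8.10%.

8.10%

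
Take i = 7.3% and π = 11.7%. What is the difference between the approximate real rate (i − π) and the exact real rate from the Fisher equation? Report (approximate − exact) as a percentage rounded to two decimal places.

-0.46%

Approximate: r ≈ 7.300% − 11.700% = -4.4000%
Exact: (1 + 0.0730)/(1 + 0.1170) − 1 = -3.9391%
Error = -4.4000% − (-3.9391%) = -0.4609% → -0.46%.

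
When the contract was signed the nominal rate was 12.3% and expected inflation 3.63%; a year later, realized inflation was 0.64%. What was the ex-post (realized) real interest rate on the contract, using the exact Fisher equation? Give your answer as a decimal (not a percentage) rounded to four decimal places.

0.1159

Ex-post: (1 + 0.1230)/(1 + 0.0064) − 1 = 11.5859%
So the realized real rate is 0.1159.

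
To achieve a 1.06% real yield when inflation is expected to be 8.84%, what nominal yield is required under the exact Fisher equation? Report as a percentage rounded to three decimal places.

9.994%

(1 + i) = (1 + r)(1 + π) = 1.01060 × 1.08840 = 1.09993704
i = 1.09993704 − 1, so the required nominal rate is 9.994%.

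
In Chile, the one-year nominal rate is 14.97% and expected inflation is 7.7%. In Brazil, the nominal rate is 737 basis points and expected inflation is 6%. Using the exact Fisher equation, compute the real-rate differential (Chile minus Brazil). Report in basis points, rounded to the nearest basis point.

546 basis points

Chile: (1 + 0.1497)/(1 + 0.0770) − 1 = 6.7502%
Brazil: (1 + 0.0737)/(1 + 0.0600) − 1 = 1.2925%
Differential = 6.7502% − 1.2925% = 5.4578% → 546 basis points.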